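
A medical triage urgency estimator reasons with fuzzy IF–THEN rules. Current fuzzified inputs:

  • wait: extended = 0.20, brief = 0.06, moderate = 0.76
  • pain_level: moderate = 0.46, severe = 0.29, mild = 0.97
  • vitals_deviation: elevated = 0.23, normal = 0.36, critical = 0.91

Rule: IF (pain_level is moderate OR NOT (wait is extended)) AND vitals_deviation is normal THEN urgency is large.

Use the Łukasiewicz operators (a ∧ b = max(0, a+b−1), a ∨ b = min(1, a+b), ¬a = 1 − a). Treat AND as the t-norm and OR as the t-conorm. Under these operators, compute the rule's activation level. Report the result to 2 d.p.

0.36

firing strength: (moderate=0.46 OR ¬extended=1−0.20=0.80) = 1.00; AND[max(0, a+b−1)] with normal=0.36 → w = 0.36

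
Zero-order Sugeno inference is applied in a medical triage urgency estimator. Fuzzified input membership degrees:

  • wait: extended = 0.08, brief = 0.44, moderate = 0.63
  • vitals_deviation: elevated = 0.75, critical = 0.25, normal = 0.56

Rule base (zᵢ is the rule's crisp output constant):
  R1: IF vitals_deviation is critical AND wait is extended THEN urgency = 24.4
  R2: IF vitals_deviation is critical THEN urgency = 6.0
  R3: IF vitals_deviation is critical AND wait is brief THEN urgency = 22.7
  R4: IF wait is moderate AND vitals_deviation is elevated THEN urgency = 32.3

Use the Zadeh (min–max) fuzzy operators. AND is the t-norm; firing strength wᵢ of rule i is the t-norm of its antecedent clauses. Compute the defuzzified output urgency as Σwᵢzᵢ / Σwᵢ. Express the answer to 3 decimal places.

R1 (z=24.4): critical=0.25, extended=0.08; AND[min(a, b)] → w = 0.08
R2 (z=6.0): critical=0.25 → w = 0.25
R3 (z=22.7): critical=0.25, brief=0.44; AND[min(a, b)] → w = 0.25
R4 (z=32.3): moderate=0.63, elevated=0.75; AND[min(a, b)] → w = 0.63
Weighted average = (0.08·24.4 + 0.25·6.0 + 0.25·22.7 + 0.63·32.3) / (0.08 + 0.25 + 0.25 + 0.63)
  = 29.4760 / 1.2100 = 24.360

24.360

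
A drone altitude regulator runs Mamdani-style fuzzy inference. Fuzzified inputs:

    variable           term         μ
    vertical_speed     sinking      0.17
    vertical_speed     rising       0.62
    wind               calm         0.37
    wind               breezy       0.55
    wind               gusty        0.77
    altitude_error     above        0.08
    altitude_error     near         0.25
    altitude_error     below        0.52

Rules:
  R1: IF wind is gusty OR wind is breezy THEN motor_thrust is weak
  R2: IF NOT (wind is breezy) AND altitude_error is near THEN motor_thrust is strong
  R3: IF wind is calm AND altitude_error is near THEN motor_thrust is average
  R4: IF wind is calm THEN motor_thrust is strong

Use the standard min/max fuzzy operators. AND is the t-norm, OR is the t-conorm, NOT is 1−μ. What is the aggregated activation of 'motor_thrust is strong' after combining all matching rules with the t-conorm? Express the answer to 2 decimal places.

R1: gusty=0.77, breezy=0.55; OR[max(a, b)] → w = 0.77
R2: ¬breezy=1−0.55=0.45, near=0.25; AND[min(a, b)] → w = 0.25
R3: calm=0.37, near=0.25; AND[min(a, b)] → w = 0.25
R4: calm=0.37 → w = 0.37
Rules with consequent 'strong': {R2, R4} → strengths 0.25, 0.37
Aggregate via t-conorm [max(a, b)]: 0.37

0.37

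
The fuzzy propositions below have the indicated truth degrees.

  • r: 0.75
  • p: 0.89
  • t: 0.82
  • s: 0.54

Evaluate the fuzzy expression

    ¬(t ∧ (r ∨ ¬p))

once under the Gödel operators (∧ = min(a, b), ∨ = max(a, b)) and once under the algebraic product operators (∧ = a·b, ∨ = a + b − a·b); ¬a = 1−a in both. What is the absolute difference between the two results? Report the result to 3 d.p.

0.112

Under Gödel:
  ¬p = 1 − 0.89 = 0.11
  r ∨ ¬p = max(a, b) on (0.75, 0.11) = 0.75
  t ∧ (r ∨ ¬p) = min(a, b) on (0.82, 0.75) = 0.75
  ¬(t ∧ (r ∨ ¬p)) = 1 − 0.75 = 0.25
  → value = 0.2500
Under algebraic product:
  ¬p = 1 − 0.8900 = 0.1100
  r ∨ ¬p = a + b − a·b on (0.7500, 0.1100) = 0.7775
  t ∧ (r ∨ ¬p) = a·b on (0.8200, 0.7775) = 0.6375
  ¬(t ∧ (r ∨ ¬p)) = 1 − 0.6375 = 0.3625
  → value = 0.3625
|0.2500 − 0.3625| = 0.112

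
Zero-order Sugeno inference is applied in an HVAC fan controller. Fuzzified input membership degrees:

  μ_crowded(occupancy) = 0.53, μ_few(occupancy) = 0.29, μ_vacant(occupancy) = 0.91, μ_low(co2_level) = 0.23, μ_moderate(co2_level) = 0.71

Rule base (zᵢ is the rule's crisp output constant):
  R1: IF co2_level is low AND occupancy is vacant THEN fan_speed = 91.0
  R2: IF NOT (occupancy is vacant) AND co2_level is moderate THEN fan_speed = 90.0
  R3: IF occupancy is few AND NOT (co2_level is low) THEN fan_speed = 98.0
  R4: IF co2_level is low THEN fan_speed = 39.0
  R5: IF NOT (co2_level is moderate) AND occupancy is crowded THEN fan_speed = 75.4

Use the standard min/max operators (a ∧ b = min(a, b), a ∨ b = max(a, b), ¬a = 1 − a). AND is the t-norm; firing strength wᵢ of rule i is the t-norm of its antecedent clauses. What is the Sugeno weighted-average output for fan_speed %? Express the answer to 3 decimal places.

R1 (z=91.0): low=0.23, vacant=0.91; AND[min(a, b)] → w = 0.23
R2 (z=90.0): ¬vacant=1−0.91=0.09, moderate=0.71; AND[min(a, b)] → w = 0.09
R3 (z=98.0): few=0.29, ¬low=1−0.23=0.77; AND[min(a, b)] → w = 0.29
R4 (z=39.0): low=0.23 → w = 0.23
R5 (z=75.4): ¬moderate=1−0.71=0.29, crowded=0.53; AND[min(a, b)] → w = 0.29
Weighted average = (0.23·91.0 + 0.09·90.0 + 0.29·98.0 + 0.23·39.0 + 0.29·75.4) / (0.23 + 0.09 + 0.29 + 0.23 + 0.29)
  = 88.2860 / 1.1300 = 78.129

78.129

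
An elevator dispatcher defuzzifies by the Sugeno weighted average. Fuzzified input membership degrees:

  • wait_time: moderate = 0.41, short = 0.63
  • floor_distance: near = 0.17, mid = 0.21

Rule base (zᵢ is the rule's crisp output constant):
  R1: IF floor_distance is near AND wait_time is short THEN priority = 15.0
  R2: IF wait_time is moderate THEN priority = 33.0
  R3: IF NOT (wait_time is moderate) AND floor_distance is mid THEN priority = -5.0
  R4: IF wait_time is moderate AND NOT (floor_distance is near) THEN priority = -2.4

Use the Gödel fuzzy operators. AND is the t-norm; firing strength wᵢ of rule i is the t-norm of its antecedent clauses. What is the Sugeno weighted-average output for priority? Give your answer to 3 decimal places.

R1 (z=15.0): near=0.17, short=0.63; AND[min(a, b)] → w = 0.17
R2 (z=33.0): moderate=0.41 → w = 0.41
R3 (z=-5.0): ¬moderate=1−0.41=0.59, mid=0.21; AND[min(a, b)] → w = 0.21
R4 (z=-2.4): moderate=0.41, ¬near=1−0.17=0.83; AND[min(a, b)] → w = 0.41
Weighted average = (0.17·15.0 + 0.41·33.0 + 0.21·-5.0 + 0.41·-2.4) / (0.17 + 0.41 + 0.21 + 0.41)
  = 14.0460 / 1.2000 = 11.705

11.705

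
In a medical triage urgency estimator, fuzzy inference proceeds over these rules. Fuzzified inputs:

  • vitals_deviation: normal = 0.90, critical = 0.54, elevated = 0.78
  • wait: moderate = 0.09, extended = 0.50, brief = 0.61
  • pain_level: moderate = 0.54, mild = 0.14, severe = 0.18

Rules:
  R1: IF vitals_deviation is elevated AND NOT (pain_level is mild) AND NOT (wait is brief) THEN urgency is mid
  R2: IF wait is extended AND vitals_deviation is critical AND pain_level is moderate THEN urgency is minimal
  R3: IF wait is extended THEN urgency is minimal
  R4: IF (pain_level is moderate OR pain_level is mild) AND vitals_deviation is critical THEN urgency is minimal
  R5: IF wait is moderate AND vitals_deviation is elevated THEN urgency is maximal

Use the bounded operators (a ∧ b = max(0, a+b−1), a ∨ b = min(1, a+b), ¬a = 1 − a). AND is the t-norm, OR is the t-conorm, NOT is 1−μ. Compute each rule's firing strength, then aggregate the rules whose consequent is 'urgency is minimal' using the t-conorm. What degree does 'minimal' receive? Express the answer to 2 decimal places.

R1: elevated=0.78, ¬mild=1−0.14=0.86, ¬brief=1−0.61=0.39; AND[max(0, a+b−1)] → w = 0.03
R2: extended=0.50, critical=0.54, moderate=0.54; AND[max(0, a+b−1)] → w = 0.00
R3: extended=0.50 → w = 0.50
R4: (moderate=0.54 OR mild=0.14) = 0.68; AND[max(0, a+b−1)] with critical=0.54 → w = 0.22
R5: moderate=0.09, elevated=0.78; AND[max(0, a+b−1)] → w = 0.00
Rules with consequent 'minimal': {R2, R3, R4} → strengths 0.00, 0.50, 0.22
Aggregate via t-conorm [min(1, a+b)]: 0.72

0.72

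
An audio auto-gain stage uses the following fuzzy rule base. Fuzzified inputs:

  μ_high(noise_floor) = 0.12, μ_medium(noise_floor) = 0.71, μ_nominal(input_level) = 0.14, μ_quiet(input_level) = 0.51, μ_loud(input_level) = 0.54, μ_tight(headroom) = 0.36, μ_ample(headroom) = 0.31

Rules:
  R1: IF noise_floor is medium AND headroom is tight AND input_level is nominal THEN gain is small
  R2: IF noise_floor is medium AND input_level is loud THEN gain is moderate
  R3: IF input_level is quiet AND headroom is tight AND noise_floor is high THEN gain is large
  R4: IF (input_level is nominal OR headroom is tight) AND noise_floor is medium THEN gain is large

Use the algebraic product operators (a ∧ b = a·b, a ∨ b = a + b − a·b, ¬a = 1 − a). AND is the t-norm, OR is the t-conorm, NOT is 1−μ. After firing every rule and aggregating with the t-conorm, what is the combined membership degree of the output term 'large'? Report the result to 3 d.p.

R1: medium=0.71, tight=0.36, nominal=0.14; AND[a·b] → w = 0.0358
R2: medium=0.71, loud=0.54; AND[a·b] → w = 0.3834
R3: quiet=0.51, tight=0.36, high=0.12; AND[a·b] → w = 0.0220
R4: (nominal=0.14 OR tight=0.36) = 0.4496; AND[a·b] with medium=0.71 → w = 0.3192
Rules with consequent 'large': {R3, R4} → strengths 0.0220, 0.3192
Aggregate via t-conorm [a + b − a·b]: 0.3342

0.334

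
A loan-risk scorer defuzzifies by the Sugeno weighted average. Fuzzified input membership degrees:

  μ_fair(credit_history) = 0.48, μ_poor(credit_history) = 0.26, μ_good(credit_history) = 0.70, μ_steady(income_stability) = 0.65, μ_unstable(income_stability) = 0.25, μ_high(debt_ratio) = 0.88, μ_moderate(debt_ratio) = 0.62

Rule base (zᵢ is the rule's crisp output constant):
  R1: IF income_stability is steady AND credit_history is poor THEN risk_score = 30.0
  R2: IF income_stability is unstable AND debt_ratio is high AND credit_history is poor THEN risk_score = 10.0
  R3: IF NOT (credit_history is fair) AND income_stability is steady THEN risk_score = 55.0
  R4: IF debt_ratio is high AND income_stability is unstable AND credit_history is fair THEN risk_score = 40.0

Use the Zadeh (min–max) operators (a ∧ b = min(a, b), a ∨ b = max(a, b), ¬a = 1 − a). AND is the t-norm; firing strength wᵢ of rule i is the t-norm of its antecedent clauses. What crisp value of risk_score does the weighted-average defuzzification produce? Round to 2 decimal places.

38.20

R1 (z=30.0): steady=0.65, poor=0.26; AND[min(a, b)] → w = 0.26
R2 (z=10.0): unstable=0.25, high=0.88, poor=0.26; AND[min(a, b)] → w = 0.25
R3 (z=55.0): ¬fair=1−0.48=0.52, steady=0.65; AND[min(a, b)] → w = 0.52
R4 (z=40.0): high=0.88, unstable=0.25, fair=0.48; AND[min(a, b)] → w = 0.25
Weighted average = (0.26·30.0 + 0.25·10.0 + 0.52·55.0 + 0.25·40.0) / (0.26 + 0.25 + 0.52 + 0.25)
  = 48.9000 / 1.2800 = 38.20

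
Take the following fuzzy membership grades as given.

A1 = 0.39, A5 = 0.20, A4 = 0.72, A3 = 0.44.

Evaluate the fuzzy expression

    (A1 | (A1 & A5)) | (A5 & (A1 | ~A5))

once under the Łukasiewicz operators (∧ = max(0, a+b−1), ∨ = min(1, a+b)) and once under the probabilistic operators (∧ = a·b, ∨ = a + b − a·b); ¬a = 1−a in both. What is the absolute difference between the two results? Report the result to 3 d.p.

0.054

Under Łukasiewicz:
  A1 & A5 = max(0, a+b−1) on (0.39, 0.20) = 0.00
  A1 | (A1 & A5) = min(1, a+b) on (0.39, 0.00) = 0.39
  ~A5 = 1 − 0.20 = 0.80
  A1 | ~A5 = min(1, a+b) on (0.39, 0.80) = 1.00
  A5 & (A1 | ~A5) = max(0, a+b−1) on (0.20, 1.00) = 0.20
  (A1 | (A1 & A5)) | (A5 & (A1 | ~A5)) = min(1, a+b) on (0.39, 0.20) = 0.59
  → value = 0.5900
Under probabilistic:
  A1 & A5 = a·b on (0.3900, 0.2000) = 0.0780
  A1 | (A1 & A5) = a + b − a·b on (0.3900, 0.0780) = 0.4376
  ~A5 = 1 − 0.2000 = 0.8000
  A1 | ~A5 = a + b − a·b on (0.3900, 0.8000) = 0.8780
  A5 & (A1 | ~A5) = a·b on (0.2000, 0.8780) = 0.1756
  (A1 | (A1 & A5)) | (A5 & (A1 | ~A5)) = a + b − a·b on (0.4376, 0.1756) = 0.5363
  → value = 0.5363
|0.5900 − 0.5363| = 0.054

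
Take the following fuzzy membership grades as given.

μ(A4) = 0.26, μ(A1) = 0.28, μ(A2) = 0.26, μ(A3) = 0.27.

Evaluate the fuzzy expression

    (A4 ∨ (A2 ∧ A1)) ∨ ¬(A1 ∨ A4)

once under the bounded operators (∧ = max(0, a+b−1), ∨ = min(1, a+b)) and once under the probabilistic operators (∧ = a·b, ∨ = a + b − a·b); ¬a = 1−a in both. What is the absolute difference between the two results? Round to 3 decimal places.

0.041

Under bounded:
  A2 ∧ A1 = max(0, a+b−1) on (0.26, 0.28) = 0.00
  A4 ∨ (A2 ∧ A1) = min(1, a+b) on (0.26, 0.00) = 0.26
  A1 ∨ A4 = min(1, a+b) on (0.28, 0.26) = 0.54
  ¬(A1 ∨ A4) = 1 − 0.54 = 0.46
  (A4 ∨ (A2 ∧ A1)) ∨ ¬(A1 ∨ A4) = min(1, a+b) on (0.26, 0.46) = 0.72
  → value = 0.7200
Under probabilistic:
  A2 ∧ A1 = a·b on (0.2600, 0.2800) = 0.0728
  A4 ∨ (A2 ∧ A1) = a + b − a·b on (0.2600, 0.0728) = 0.3139
  A1 ∨ A4 = a + b − a·b on (0.2800, 0.2600) = 0.4672
  ¬(A1 ∨ A4) = 1 − 0.4672 = 0.5328
  (A4 ∨ (A2 ∧ A1)) ∨ ¬(A1 ∨ A4) = a + b − a·b on (0.3139, 0.5328) = 0.6794
  → value = 0.6794
|0.7200 − 0.6794| = 0.041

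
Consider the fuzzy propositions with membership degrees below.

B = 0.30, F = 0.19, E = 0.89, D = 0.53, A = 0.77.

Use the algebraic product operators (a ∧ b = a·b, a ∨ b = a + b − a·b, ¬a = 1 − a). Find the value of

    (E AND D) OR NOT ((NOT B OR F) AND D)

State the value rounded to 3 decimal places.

E AND D = a·b on (0.8900, 0.5300) = 0.4717
NOT B = 1 − 0.3000 = 0.7000
NOT B OR F = a + b − a·b on (0.7000, 0.1900) = 0.7570
(NOT B OR F) AND D = a·b on (0.7570, 0.5300) = 0.4012
NOT ((NOT B OR F) AND D) = 1 − 0.4012 = 0.5988
(E AND D) OR NOT ((NOT B OR F) AND D) = a + b − a·b on (0.4717, 0.5988) = 0.7880

0.788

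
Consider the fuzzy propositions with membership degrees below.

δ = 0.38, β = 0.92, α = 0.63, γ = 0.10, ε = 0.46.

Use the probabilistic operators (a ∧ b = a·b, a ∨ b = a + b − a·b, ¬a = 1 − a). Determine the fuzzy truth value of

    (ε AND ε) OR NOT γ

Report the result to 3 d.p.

ε AND ε = a·b on (0.4600, 0.4600) = 0.2116
NOT γ = 1 − 0.1000 = 0.9000
(ε AND ε) OR NOT γ = a + b − a·b on (0.2116, 0.9000) = 0.9212

0.921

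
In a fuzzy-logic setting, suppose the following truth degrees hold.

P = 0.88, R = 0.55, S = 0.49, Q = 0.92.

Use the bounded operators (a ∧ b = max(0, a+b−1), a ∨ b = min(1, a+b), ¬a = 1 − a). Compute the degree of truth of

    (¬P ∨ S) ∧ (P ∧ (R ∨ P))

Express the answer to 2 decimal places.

0.49

¬P = 1 − 0.88 = 0.12
¬P ∨ S = min(1, a+b) on (0.12, 0.49) = 0.61
R ∨ P = min(1, a+b) on (0.55, 0.88) = 1.00
P ∧ (R ∨ P) = max(0, a+b−1) on (0.88, 1.00) = 0.88
(¬P ∨ S) ∧ (P ∧ (R ∨ P)) = max(0, a+b−1) on (0.61, 0.88) = 0.49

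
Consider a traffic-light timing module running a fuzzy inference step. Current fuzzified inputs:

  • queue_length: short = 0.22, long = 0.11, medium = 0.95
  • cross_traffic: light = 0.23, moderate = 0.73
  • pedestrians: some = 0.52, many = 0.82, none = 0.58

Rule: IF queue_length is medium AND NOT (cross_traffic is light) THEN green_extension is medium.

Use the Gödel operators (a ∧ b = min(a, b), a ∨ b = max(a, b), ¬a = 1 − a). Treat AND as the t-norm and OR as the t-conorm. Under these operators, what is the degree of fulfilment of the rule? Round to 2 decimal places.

0.77

firing strength: medium=0.95, ¬light=1−0.23=0.77; AND[min(a, b)] → w = 0.77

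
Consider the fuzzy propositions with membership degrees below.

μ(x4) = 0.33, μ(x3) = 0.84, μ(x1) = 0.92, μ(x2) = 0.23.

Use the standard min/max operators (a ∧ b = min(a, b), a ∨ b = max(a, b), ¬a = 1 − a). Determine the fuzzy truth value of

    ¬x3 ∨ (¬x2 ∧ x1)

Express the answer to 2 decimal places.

¬x3 = 1 − 0.84 = 0.16
¬x2 = 1 − 0.23 = 0.77
¬x2 ∧ x1 = min(a, b) on (0.77, 0.92) = 0.77
¬x3 ∨ (¬x2 ∧ x1) = max(a, b) on (0.16, 0.77) = 0.77

0.77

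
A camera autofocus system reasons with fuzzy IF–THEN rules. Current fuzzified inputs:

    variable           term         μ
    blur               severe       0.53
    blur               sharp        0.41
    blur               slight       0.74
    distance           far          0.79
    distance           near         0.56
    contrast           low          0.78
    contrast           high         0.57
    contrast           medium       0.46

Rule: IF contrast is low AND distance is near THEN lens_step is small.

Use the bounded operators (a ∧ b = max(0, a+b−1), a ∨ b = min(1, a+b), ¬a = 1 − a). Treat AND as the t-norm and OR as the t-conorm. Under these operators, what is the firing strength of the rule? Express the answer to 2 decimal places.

0.34

firing strength: low=0.78, near=0.56; AND[max(0, a+b−1)] → w = 0.34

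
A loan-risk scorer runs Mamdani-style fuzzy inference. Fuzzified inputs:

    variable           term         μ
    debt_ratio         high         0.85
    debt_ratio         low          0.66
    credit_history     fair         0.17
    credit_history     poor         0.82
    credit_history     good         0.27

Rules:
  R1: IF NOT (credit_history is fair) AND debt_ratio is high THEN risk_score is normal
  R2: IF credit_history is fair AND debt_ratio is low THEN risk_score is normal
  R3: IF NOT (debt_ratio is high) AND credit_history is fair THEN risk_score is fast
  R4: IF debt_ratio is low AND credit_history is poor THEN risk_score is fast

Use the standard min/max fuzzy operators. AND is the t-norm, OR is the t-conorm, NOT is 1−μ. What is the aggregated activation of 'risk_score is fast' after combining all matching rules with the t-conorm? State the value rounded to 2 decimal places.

0.66

R1: ¬fair=1−0.17=0.83, high=0.85; AND[min(a, b)] → w = 0.83
R2: fair=0.17, low=0.66; AND[min(a, b)] → w = 0.17
R3: ¬high=1−0.85=0.15, fair=0.17; AND[min(a, b)] → w = 0.15
R4: low=0.66, poor=0.82; AND[min(a, b)] → w = 0.66
Rules with consequent 'fast': {R3, R4} → strengths 0.15, 0.66
Aggregate via t-conorm [max(a, b)]: 0.66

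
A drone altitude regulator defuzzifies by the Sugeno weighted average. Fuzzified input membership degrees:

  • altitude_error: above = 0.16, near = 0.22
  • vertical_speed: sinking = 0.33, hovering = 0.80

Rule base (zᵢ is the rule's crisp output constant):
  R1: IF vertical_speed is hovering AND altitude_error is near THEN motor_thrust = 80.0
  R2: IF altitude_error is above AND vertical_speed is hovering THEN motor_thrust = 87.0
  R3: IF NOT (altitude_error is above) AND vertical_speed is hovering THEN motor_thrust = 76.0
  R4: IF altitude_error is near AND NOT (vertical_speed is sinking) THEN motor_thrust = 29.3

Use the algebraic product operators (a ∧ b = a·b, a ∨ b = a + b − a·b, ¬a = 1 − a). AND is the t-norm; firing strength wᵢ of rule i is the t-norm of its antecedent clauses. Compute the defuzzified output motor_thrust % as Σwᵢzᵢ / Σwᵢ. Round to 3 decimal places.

71.753

R1 (z=80.0): hovering=0.80, near=0.22; AND[a·b] → w = 0.1760
R2 (z=87.0): above=0.16, hovering=0.80; AND[a·b] → w = 0.1280
R3 (z=76.0): ¬above=1−0.16=0.84, hovering=0.80; AND[a·b] → w = 0.6720
R4 (z=29.3): near=0.22, ¬sinking=1−0.33=0.67; AND[a·b] → w = 0.1474
Weighted average = (0.1760·80.0 + 0.1280·87.0 + 0.6720·76.0 + 0.1474·29.3) / (0.1760 + 0.1280 + 0.6720 + 0.1474)
  = 80.6068 / 1.1234 = 71.753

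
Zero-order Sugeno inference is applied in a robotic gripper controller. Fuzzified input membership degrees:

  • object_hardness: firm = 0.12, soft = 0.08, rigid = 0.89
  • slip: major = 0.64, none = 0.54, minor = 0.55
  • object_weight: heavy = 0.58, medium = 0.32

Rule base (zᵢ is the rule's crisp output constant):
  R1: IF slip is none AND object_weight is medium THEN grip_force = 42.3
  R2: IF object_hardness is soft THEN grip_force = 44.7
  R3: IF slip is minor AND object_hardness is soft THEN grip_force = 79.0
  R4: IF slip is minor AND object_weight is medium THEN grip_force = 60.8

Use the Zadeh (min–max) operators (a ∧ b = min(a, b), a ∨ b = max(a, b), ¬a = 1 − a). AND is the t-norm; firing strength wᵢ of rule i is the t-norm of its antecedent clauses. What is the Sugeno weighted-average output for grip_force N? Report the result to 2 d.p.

53.61

R1 (z=42.3): none=0.54, medium=0.32; AND[min(a, b)] → w = 0.32
R2 (z=44.7): soft=0.08 → w = 0.08
R3 (z=79.0): minor=0.55, soft=0.08; AND[min(a, b)] → w = 0.08
R4 (z=60.8): minor=0.55, medium=0.32; AND[min(a, b)] → w = 0.32
Weighted average = (0.32·42.3 + 0.08·44.7 + 0.08·79.0 + 0.32·60.8) / (0.32 + 0.08 + 0.08 + 0.32)
  = 42.8880 / 0.8000 = 53.61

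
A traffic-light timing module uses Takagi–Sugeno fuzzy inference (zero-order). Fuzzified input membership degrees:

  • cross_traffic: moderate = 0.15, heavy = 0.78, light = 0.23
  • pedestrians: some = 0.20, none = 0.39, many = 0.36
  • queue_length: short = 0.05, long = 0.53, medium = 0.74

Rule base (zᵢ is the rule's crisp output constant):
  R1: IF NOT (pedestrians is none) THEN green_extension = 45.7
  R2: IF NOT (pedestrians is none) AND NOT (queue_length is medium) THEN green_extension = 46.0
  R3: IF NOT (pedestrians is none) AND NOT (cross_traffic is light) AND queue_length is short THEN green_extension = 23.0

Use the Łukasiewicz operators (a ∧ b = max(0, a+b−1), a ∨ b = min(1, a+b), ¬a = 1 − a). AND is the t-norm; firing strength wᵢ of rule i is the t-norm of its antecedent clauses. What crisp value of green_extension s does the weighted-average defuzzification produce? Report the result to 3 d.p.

45.700

R1 (z=45.7): ¬none=1−0.39=0.61 → w = 0.61
R2 (z=46.0): ¬none=1−0.39=0.61, ¬medium=1−0.74=0.26; AND[max(0, a+b−1)] → w = 0.00
R3 (z=23.0): ¬none=1−0.39=0.61, ¬light=1−0.23=0.77, short=0.05; AND[max(0, a+b−1)] → w = 0.00
Weighted average = (0.61·45.7 + 0.00·46.0 + 0.00·23.0) / (0.61 + 0.00 + 0.00)
  = 27.8770 / 0.6100 = 45.700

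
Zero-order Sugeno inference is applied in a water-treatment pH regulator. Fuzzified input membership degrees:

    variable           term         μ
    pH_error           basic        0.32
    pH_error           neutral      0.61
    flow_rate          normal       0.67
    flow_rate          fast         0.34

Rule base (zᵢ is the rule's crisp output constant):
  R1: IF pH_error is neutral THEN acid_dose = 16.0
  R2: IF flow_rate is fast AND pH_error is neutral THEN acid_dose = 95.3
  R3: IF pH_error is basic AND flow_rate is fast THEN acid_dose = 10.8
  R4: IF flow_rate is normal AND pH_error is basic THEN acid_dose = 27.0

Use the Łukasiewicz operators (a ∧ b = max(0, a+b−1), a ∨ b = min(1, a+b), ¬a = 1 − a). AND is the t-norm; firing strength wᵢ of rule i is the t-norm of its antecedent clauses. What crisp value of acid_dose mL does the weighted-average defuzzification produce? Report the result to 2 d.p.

R1 (z=16.0): neutral=0.61 → w = 0.61
R2 (z=95.3): fast=0.34, neutral=0.61; AND[max(0, a+b−1)] → w = 0.00
R3 (z=10.8): basic=0.32, fast=0.34; AND[max(0, a+b−1)] → w = 0.00
R4 (z=27.0): normal=0.67, basic=0.32; AND[max(0, a+b−1)] → w = 0.00
Weighted average = (0.61·16.0 + 0.00·95.3 + 0.00·10.8 + 0.00·27.0) / (0.61 + 0.00 + 0.00 + 0.00)
  = 9.7600 / 0.6100 = 16.00

16.00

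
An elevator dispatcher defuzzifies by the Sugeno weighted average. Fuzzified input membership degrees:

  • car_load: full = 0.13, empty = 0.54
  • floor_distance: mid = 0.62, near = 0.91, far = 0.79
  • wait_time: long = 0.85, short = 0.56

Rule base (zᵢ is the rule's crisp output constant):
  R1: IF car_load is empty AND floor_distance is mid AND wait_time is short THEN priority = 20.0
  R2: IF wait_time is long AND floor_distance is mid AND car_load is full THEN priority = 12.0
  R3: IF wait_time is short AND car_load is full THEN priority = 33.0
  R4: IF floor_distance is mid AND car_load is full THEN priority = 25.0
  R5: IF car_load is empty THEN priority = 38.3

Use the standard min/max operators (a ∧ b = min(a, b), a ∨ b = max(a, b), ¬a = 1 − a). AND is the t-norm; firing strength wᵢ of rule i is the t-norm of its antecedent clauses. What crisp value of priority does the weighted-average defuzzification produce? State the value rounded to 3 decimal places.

R1 (z=20.0): empty=0.54, mid=0.62, short=0.56; AND[min(a, b)] → w = 0.54
R2 (z=12.0): long=0.85, mid=0.62, full=0.13; AND[min(a, b)] → w = 0.13
R3 (z=33.0): short=0.56, full=0.13; AND[min(a, b)] → w = 0.13
R4 (z=25.0): mid=0.62, full=0.13; AND[min(a, b)] → w = 0.13
R5 (z=38.3): empty=0.54 → w = 0.54
Weighted average = (0.54·20.0 + 0.13·12.0 + 0.13·33.0 + 0.13·25.0 + 0.54·38.3) / (0.54 + 0.13 + 0.13 + 0.13 + 0.54)
  = 40.5820 / 1.4700 = 27.607

27.607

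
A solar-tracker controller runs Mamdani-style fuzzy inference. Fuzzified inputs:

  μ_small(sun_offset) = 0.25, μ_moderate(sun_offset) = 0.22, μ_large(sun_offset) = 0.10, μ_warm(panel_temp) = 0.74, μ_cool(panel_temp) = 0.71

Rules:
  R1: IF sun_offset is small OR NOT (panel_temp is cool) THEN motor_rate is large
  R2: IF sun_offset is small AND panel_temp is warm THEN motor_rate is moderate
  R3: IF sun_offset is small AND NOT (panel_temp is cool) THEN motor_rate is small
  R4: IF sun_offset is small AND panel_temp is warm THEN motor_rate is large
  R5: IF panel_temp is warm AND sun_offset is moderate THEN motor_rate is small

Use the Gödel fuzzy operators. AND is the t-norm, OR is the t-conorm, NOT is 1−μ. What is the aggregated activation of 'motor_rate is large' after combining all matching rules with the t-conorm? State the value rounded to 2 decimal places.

0.29

R1: small=0.25, ¬cool=1−0.71=0.29; OR[max(a, b)] → w = 0.29
R2: small=0.25, warm=0.74; AND[min(a, b)] → w = 0.25
R3: small=0.25, ¬cool=1−0.71=0.29; AND[min(a, b)] → w = 0.25
R4: small=0.25, warm=0.74; AND[min(a, b)] → w = 0.25
R5: warm=0.74, moderate=0.22; AND[min(a, b)] → w = 0.22
Rules with consequent 'large': {R1, R4} → strengths 0.29, 0.25
Aggregate via t-conorm [max(a, b)]: 0.29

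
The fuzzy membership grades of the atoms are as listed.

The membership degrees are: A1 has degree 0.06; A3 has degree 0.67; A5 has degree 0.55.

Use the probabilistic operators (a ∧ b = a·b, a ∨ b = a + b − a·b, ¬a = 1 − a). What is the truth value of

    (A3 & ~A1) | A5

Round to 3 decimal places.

~A1 = 1 − 0.0600 = 0.9400
A3 & ~A1 = a·b on (0.6700, 0.9400) = 0.6298
(A3 & ~A1) | A5 = a + b − a·b on (0.6298, 0.5500) = 0.8334

0.833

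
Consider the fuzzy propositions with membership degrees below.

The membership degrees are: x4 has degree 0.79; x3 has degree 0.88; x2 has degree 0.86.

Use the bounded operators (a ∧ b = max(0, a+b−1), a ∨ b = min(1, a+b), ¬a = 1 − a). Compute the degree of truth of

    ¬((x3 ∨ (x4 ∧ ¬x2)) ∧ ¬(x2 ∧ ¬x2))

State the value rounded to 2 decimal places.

¬x2 = 1 − 0.86 = 0.14
x4 ∧ ¬x2 = max(0, a+b−1) on (0.79, 0.14) = 0.00
x3 ∨ (x4 ∧ ¬x2) = min(1, a+b) on (0.88, 0.00) = 0.88
¬x2 = 1 − 0.86 = 0.14
x2 ∧ ¬x2 = max(0, a+b−1) on (0.86, 0.14) = 0.00
¬(x2 ∧ ¬x2) = 1 − 0.00 = 1.00
(x3 ∨ (x4 ∧ ¬x2)) ∧ ¬(x2 ∧ ¬x2) = max(0, a+b−1) on (0.88, 1.00) = 0.88
¬((x3 ∨ (x4 ∧ ¬x2)) ∧ ¬(x2 ∧ ¬x2)) = 1 − 0.88 = 0.12

0.12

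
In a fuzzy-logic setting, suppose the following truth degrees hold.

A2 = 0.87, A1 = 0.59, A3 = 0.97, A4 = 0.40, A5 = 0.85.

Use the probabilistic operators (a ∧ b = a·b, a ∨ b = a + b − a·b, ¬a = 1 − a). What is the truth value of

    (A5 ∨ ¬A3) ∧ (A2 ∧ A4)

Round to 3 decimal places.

0.297

¬A3 = 1 − 0.9700 = 0.0300
A5 ∨ ¬A3 = a + b − a·b on (0.8500, 0.0300) = 0.8545
A2 ∧ A4 = a·b on (0.8700, 0.4000) = 0.3480
(A5 ∨ ¬A3) ∧ (A2 ∧ A4) = a·b on (0.8545, 0.3480) = 0.2974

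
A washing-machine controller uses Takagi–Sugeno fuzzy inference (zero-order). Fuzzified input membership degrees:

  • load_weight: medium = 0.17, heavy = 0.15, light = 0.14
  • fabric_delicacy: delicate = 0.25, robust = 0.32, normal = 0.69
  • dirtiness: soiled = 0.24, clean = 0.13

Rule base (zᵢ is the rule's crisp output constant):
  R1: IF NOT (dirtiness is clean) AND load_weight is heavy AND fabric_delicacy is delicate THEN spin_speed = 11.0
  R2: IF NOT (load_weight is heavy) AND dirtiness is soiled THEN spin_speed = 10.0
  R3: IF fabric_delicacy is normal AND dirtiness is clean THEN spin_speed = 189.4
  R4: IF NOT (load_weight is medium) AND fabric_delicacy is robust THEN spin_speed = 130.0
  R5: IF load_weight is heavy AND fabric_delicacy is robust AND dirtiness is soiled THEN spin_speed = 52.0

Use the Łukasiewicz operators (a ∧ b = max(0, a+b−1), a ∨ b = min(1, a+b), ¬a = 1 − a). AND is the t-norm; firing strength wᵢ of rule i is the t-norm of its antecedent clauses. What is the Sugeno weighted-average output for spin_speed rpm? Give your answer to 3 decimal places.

R1 (z=11.0): ¬clean=1−0.13=0.87, heavy=0.15, delicate=0.25; AND[max(0, a+b−1)] → w = 0.00
R2 (z=10.0): ¬heavy=1−0.15=0.85, soiled=0.24; AND[max(0, a+b−1)] → w = 0.09
R3 (z=189.4): normal=0.69, clean=0.13; AND[max(0, a+b−1)] → w = 0.00
R4 (z=130.0): ¬medium=1−0.17=0.83, robust=0.32; AND[max(0, a+b−1)] → w = 0.15
R5 (z=52.0): heavy=0.15, robust=0.32, soiled=0.24; AND[max(0, a+b−1)] → w = 0.00
Weighted average = (0.00·11.0 + 0.09·10.0 + 0.00·189.4 + 0.15·130.0 + 0.00·52.0) / (0.00 + 0.09 + 0.00 + 0.15 + 0.00)
  = 20.4000 / 0.2400 = 85.000

85.000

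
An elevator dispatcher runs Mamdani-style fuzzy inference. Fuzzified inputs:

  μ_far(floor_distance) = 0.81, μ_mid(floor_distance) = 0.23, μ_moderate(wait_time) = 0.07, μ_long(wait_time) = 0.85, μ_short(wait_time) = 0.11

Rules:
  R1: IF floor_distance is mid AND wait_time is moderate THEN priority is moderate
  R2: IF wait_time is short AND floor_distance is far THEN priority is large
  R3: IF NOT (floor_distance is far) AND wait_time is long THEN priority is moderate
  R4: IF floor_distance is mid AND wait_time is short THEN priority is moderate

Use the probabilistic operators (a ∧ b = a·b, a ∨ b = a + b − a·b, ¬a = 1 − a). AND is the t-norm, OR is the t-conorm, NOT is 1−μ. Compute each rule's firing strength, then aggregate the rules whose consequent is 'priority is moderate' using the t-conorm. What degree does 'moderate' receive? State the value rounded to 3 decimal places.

0.196

R1: mid=0.23, moderate=0.07; AND[a·b] → w = 0.0161
R2: short=0.11, far=0.81; AND[a·b] → w = 0.0891
R3: ¬far=1−0.81=0.19, long=0.85; AND[a·b] → w = 0.1615
R4: mid=0.23, short=0.11; AND[a·b] → w = 0.0253
Rules with consequent 'moderate': {R1, R3, R4} → strengths 0.0161, 0.1615, 0.0253
Aggregate via t-conorm [a + b − a·b]: 0.1959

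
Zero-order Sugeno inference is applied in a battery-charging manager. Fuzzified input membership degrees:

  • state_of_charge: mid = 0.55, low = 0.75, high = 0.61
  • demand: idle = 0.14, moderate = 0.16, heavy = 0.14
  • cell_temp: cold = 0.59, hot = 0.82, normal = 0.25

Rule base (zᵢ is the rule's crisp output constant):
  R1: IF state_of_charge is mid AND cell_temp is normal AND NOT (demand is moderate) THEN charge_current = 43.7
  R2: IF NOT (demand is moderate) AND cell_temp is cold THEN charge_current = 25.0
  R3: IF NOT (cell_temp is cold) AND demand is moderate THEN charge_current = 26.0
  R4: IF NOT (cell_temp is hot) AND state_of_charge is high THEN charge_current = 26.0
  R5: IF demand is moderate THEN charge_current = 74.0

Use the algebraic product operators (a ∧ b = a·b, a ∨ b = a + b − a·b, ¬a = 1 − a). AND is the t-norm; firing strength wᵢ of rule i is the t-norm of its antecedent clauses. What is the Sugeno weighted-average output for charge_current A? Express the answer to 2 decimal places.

R1 (z=43.7): mid=0.55, normal=0.25, ¬moderate=1−0.16=0.84; AND[a·b] → w = 0.1155
R2 (z=25.0): ¬moderate=1−0.16=0.84, cold=0.59; AND[a·b] → w = 0.4956
R3 (z=26.0): ¬cold=1−0.59=0.41, moderate=0.16; AND[a·b] → w = 0.0656
R4 (z=26.0): ¬hot=1−0.82=0.18, high=0.61; AND[a·b] → w = 0.1098
R5 (z=74.0): moderate=0.16 → w = 0.1600
Weighted average = (0.1155·43.7 + 0.4956·25.0 + 0.0656·26.0 + 0.1098·26.0 + 0.1600·74.0) / (0.1155 + 0.4956 + 0.0656 + 0.1098 + 0.1600)
  = 33.8377 / 0.9465 = 35.75

35.75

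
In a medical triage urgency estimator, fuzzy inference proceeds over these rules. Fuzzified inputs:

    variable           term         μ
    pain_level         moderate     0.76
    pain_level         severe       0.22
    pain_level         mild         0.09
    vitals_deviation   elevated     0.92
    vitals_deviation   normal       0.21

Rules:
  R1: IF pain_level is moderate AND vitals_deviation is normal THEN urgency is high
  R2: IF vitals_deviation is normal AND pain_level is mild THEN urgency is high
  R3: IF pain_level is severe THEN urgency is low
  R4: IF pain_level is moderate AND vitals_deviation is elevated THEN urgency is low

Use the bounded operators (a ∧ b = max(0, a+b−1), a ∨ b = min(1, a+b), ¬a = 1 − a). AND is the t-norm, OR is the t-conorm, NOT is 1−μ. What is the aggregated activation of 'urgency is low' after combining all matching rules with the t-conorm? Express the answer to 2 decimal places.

0.90

R1: moderate=0.76, normal=0.21; AND[max(0, a+b−1)] → w = 0.00
R2: normal=0.21, mild=0.09; AND[max(0, a+b−1)] → w = 0.00
R3: severe=0.22 → w = 0.22
R4: moderate=0.76, elevated=0.92; AND[max(0, a+b−1)] → w = 0.68
Rules with consequent 'low': {R3, R4} → strengths 0.22, 0.68
Aggregate via t-conorm [min(1, a+b)]: 0.90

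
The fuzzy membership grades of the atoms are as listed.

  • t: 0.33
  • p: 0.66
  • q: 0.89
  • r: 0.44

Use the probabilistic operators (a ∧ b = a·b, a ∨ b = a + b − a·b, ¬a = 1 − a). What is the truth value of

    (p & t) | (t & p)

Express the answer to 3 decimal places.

p & t = a·b on (0.6600, 0.3300) = 0.2178
t & p = a·b on (0.3300, 0.6600) = 0.2178
(p & t) | (t & p) = a + b − a·b on (0.2178, 0.2178) = 0.3882

0.388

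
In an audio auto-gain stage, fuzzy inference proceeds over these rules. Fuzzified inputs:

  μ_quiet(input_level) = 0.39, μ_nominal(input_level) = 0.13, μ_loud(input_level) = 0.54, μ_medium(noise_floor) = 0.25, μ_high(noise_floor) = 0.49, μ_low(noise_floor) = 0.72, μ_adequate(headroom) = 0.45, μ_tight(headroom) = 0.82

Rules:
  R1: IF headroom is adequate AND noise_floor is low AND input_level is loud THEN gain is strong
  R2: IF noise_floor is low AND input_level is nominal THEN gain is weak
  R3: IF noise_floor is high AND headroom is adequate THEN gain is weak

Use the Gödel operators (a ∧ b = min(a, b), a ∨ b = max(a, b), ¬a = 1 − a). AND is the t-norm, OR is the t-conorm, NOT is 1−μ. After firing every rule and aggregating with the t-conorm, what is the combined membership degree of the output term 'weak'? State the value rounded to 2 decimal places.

0.45

R1: adequate=0.45, low=0.72, loud=0.54; AND[min(a, b)] → w = 0.45
R2: low=0.72, nominal=0.13; AND[min(a, b)] → w = 0.13
R3: high=0.49, adequate=0.45; AND[min(a, b)] → w = 0.45
Rules with consequent 'weak': {R2, R3} → strengths 0.13, 0.45
Aggregate via t-conorm [max(a, b)]: 0.45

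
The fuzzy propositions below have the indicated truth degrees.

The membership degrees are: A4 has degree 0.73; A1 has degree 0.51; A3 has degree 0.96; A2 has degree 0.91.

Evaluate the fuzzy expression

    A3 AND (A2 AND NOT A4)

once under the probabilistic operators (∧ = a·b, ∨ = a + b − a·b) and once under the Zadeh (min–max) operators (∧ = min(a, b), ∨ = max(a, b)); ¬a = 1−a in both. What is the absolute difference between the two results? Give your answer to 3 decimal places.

Under probabilistic:
  NOT A4 = 1 − 0.7300 = 0.2700
  A2 AND NOT A4 = a·b on (0.9100, 0.2700) = 0.2457
  A3 AND (A2 AND NOT A4) = a·b on (0.9600, 0.2457) = 0.2359
  → value = 0.2359
Under Zadeh (min–max):
  NOT A4 = 1 − 0.73 = 0.27
  A2 AND NOT A4 = min(a, b) on (0.91, 0.27) = 0.27
  A3 AND (A2 AND NOT A4) = min(a, b) on (0.96, 0.27) = 0.27
  → value = 0.2700
|0.2359 − 0.2700| = 0.034

0.034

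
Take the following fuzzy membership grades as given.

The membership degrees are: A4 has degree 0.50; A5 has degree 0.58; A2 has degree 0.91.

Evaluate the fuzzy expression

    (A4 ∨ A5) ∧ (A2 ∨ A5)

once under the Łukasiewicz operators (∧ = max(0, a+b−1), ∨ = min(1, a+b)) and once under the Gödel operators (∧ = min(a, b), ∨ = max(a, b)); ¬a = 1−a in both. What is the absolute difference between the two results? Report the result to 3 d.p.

Under Łukasiewicz:
  A4 ∨ A5 = min(1, a+b) on (0.50, 0.58) = 1.00
  A2 ∨ A5 = min(1, a+b) on (0.91, 0.58) = 1.00
  (A4 ∨ A5) ∧ (A2 ∨ A5) = max(0, a+b−1) on (1.00, 1.00) = 1.00
  → value = 1.0000
Under Gödel:
  A4 ∨ A5 = max(a, b) on (0.50, 0.58) = 0.58
  A2 ∨ A5 = max(a, b) on (0.91, 0.58) = 0.91
  (A4 ∨ A5) ∧ (A2 ∨ A5) = min(a, b) on (0.58, 0.91) = 0.58
  → value = 0.5800
|1.0000 − 0.5800| = 0.420

0.420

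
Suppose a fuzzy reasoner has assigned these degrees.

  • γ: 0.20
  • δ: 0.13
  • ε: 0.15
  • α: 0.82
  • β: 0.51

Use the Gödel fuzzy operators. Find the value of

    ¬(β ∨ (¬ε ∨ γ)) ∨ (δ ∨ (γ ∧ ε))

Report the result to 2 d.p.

¬ε = 1 − 0.15 = 0.85
¬ε ∨ γ = max(a, b) on (0.85, 0.20) = 0.85
β ∨ (¬ε ∨ γ) = max(a, b) on (0.51, 0.85) = 0.85
¬(β ∨ (¬ε ∨ γ)) = 1 − 0.85 = 0.15
γ ∧ ε = min(a, b) on (0.20, 0.15) = 0.15
δ ∨ (γ ∧ ε) = max(a, b) on (0.13, 0.15) = 0.15
¬(β ∨ (¬ε ∨ γ)) ∨ (δ ∨ (γ ∧ ε)) = max(a, b) on (0.15, 0.15) = 0.15

0.15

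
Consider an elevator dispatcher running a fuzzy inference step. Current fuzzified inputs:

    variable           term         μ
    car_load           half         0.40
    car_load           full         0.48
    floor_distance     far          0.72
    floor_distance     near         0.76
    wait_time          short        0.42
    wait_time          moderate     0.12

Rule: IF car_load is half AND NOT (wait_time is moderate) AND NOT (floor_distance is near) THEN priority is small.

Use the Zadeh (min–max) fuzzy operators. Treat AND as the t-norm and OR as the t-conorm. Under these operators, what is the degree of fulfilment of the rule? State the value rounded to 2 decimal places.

0.24

firing strength: half=0.40, ¬moderate=1−0.12=0.88, ¬near=1−0.76=0.24; AND[min(a, b)] → w = 0.24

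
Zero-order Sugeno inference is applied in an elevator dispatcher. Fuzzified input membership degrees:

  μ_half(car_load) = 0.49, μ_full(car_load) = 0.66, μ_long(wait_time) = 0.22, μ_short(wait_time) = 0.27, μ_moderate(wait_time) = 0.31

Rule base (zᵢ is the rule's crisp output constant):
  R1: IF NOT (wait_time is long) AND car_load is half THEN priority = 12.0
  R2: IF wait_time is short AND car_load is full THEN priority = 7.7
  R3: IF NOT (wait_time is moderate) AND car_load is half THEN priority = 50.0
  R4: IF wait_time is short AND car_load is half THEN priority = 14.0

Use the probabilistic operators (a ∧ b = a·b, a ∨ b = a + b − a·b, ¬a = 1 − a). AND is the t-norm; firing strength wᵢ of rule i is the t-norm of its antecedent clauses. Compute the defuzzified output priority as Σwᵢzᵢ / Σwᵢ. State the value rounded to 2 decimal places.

23.98

R1 (z=12.0): ¬long=1−0.22=0.78, half=0.49; AND[a·b] → w = 0.3822
R2 (z=7.7): short=0.27, full=0.66; AND[a·b] → w = 0.1782
R3 (z=50.0): ¬moderate=1−0.31=0.69, half=0.49; AND[a·b] → w = 0.3381
R4 (z=14.0): short=0.27, half=0.49; AND[a·b] → w = 0.1323
Weighted average = (0.3822·12.0 + 0.1782·7.7 + 0.3381·50.0 + 0.1323·14.0) / (0.3822 + 0.1782 + 0.3381 + 0.1323)
  = 24.7157 / 1.0308 = 23.98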